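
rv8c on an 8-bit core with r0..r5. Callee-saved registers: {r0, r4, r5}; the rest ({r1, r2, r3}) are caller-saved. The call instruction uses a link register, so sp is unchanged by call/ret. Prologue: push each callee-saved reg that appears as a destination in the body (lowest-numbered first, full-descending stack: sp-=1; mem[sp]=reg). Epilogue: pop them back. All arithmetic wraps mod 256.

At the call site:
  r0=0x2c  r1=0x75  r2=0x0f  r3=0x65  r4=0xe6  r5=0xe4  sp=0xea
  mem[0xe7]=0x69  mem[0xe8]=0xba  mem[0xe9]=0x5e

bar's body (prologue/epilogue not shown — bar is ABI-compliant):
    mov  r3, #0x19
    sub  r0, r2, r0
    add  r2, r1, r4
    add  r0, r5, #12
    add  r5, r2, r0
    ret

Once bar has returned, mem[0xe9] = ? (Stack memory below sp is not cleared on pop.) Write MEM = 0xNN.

prologue: push r0 → mem[0xe9]=0x2c, sp=0xe9
prologue: push r5 → mem[0xe8]=0xe4, sp=0xe8
body[0] mov  r3, #0x19 → r3=0x19
body[1] sub  r0, r2, r0 → r0=0xe3
body[2] add  r2, r1, r4 → r2=0x5b
body[3] add  r0, r5, #12 → r0=0xf0
body[4] add  r5, r2, r0 → r5=0x4b
epilogue: pop r5=0xe4, sp=0xe9
epilogue: pop r0=0x2c, sp=0xea
prologue pushed ['r0', 'r5'] at ['0xe9', '0xe8']

MEM = 0x2c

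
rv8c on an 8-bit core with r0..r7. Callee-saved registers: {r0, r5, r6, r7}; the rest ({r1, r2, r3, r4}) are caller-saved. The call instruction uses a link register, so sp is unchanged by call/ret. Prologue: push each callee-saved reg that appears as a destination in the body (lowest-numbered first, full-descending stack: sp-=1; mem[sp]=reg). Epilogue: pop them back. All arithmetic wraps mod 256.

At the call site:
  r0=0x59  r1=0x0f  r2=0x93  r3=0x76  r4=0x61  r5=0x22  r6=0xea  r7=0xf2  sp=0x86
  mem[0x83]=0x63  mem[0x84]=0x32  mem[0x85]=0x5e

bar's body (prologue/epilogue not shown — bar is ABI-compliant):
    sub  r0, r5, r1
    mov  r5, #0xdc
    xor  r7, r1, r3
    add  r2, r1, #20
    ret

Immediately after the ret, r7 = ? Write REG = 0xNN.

prologue: push r0 -> mem[0x85]=0x59, sp=0x85
prologue: push r5 -> mem[0x84]=0x22, sp=0x84
prologue: push r7 -> mem[0x83]=0xf2, sp=0x83
body[0] sub  r0, r5, r1 -> r0=0x13
body[1] mov  r5, #0xdc -> r5=0xdc
body[2] xor  r7, r1, r3 -> r7=0x79
body[3] add  r2, r1, #20 -> r2=0x23
epilogue: pop r7=0xf2, sp=0x84
epilogue: pop r5=0x22, sp=0x85
epilogue: pop r0=0x59, sp=0x86
r7 is callee-saved -> restored

REG = 0xf2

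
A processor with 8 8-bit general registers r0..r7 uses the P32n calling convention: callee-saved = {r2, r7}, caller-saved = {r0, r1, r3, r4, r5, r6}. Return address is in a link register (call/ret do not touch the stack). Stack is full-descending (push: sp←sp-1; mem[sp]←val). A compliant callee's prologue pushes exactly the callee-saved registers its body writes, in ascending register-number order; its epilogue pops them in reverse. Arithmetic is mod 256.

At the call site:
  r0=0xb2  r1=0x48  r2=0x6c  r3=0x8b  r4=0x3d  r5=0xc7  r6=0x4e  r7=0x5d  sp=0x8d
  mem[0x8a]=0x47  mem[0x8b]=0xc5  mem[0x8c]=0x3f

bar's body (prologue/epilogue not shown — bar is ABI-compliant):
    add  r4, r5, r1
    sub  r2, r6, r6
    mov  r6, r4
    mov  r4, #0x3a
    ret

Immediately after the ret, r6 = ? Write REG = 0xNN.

prologue: push r2 → mem[0x8c]=0x6c, sp=0x8c
body[0] add  r4, r5, r1 → r4=0x0f
body[1] sub  r2, r6, r6 → r2=0x00
body[2] mov  r6, r4 → r6=0x0f
body[3] mov  r4, #0x3a → r4=0x3a
epilogue: pop r2=0x6c, sp=0x8d
r6 is caller-saved → body value

REG = 0x0f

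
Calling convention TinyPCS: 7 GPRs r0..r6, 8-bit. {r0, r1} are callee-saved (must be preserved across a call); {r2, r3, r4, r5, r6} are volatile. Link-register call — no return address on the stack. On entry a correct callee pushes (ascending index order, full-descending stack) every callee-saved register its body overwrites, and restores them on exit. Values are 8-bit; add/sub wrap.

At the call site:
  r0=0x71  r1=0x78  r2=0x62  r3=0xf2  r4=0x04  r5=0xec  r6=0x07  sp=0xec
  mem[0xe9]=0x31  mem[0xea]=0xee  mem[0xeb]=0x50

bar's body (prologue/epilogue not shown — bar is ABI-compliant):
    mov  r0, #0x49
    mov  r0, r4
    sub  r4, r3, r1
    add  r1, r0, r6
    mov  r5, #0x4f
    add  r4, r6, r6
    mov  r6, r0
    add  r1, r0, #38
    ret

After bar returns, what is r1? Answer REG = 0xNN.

REG = 0x78

prologue: push r0 → mem[0xeb]=0x71, sp=0xeb
prologue: push r1 → mem[0xea]=0x78, sp=0xea
body[0] mov  r0, #0x49 → r0=0x49
body[1] mov  r0, r4 → r0=0x04
body[2] sub  r4, r3, r1 → r4=0x7a
body[3] add  r1, r0, r6 → r1=0x0b
body[4] mov  r5, #0x4f → r5=0x4f
body[5] add  r4, r6, r6 → r4=0x0e
body[6] mov  r6, r0 → r6=0x04
body[7] add  r1, r0, #38 → r1=0x2a
epilogue: pop r1=0x78, sp=0xeb
epilogue: pop r0=0x71, sp=0xec
r1 is callee-saved → restored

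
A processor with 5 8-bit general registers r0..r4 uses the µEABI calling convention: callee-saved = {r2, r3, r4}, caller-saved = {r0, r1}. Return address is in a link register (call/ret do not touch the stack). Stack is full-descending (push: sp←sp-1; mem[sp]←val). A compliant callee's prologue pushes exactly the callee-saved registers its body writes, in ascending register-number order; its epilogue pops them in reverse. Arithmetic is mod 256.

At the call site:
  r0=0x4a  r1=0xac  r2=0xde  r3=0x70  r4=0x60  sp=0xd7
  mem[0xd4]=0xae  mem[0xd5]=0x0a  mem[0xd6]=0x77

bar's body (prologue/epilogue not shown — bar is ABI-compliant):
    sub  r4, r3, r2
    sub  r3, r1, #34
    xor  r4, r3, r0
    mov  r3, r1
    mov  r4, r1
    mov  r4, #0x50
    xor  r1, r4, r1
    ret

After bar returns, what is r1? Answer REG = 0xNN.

prologue: push r3 → mem[0xd6]=0x70, sp=0xd6
prologue: push r4 → mem[0xd5]=0x60, sp=0xd5
body[0] sub  r4, r3, r2 → r4=0x92
body[1] sub  r3, r1, #34 → r3=0x8a
body[2] xor  r4, r3, r0 → r4=0xc0
body[3] mov  r3, r1 → r3=0xac
body[4] mov  r4, r1 → r4=0xac
body[5] mov  r4, #0x50 → r4=0x50
body[6] xor  r1, r4, r1 → r1=0xfc
epilogue: pop r4=0x60, sp=0xd6
epilogue: pop r3=0x70, sp=0xd7
r1 is caller-saved → body value

REG = 0xfc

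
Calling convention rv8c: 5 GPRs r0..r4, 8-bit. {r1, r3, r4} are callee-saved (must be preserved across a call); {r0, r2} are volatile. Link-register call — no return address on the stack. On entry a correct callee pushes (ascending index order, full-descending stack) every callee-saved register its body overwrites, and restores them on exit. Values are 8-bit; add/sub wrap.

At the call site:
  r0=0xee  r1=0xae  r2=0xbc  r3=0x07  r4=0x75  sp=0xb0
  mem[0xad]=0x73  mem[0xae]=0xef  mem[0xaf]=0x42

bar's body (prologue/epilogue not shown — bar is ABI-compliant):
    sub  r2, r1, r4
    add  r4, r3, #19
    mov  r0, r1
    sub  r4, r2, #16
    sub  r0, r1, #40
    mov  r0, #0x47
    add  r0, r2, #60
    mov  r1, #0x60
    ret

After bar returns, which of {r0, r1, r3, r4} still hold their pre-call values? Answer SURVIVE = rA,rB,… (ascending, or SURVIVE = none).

SURVIVE = r1,r3,r4

prologue: push r1 -> mem[0xaf]=0xae, sp=0xaf
prologue: push r4 -> mem[0xae]=0x75, sp=0xae
body[0] sub  r2, r1, r4 -> r2=0x39
body[1] add  r4, r3, #19 -> r4=0x1a
body[2] mov  r0, r1 -> r0=0xae
body[3] sub  r4, r2, #16 -> r4=0x29
body[4] sub  r0, r1, #40 -> r0=0x86
body[5] mov  r0, #0x47 -> r0=0x47
body[6] add  r0, r2, #60 -> r0=0x75
body[7] mov  r1, #0x60 -> r1=0x60
epilogue: pop r4=0x75, sp=0xaf
epilogue: pop r1=0xae, sp=0xb0
r0: caller-saved, written=True
r1: callee-saved, written=True
r3: callee-saved, written=False
r4: callee-saved, written=True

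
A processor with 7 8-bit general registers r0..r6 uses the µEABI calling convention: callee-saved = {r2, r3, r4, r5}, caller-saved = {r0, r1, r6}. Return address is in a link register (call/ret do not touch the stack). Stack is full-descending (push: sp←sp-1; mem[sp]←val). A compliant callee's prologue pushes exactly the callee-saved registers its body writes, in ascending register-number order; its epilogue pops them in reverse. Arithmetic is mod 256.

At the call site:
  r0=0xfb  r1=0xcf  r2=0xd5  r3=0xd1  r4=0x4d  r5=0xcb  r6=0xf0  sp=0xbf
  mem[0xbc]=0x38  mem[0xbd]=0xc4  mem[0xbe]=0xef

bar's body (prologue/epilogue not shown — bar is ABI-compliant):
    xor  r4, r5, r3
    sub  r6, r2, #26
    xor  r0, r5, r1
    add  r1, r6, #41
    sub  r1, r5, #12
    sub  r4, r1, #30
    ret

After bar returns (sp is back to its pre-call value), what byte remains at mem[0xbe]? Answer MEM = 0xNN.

prologue: push r4 → mem[0xbe]=0x4d, sp=0xbe
body[0] xor  r4, r5, r3 → r4=0x1a
body[1] sub  r6, r2, #26 → r6=0xbb
body[2] xor  r0, r5, r1 → r0=0x04
body[3] add  r1, r6, #41 → r1=0xe4
body[4] sub  r1, r5, #12 → r1=0xbf
body[5] sub  r4, r1, #30 → r4=0xa1
epilogue: pop r4=0x4d, sp=0xbf
prologue pushed ['r4'] at ['0xbe']

MEM = 0x4d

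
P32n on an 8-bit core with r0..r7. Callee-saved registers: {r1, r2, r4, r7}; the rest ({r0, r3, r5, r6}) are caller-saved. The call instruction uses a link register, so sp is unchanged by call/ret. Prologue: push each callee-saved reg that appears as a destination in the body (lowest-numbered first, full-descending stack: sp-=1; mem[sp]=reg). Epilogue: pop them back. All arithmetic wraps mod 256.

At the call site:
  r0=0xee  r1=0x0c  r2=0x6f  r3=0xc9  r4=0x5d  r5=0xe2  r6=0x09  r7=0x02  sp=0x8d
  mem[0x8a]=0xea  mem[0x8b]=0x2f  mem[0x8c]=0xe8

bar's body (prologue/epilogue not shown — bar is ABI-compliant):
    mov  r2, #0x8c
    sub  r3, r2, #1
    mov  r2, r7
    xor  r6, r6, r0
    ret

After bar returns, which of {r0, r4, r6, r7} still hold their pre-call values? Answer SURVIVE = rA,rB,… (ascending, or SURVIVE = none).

SURVIVE = r0,r4,r7

prologue: push r2 -> mem[0x8c]=0x6f, sp=0x8c
body[0] mov  r2, #0x8c -> r2=0x8c
body[1] sub  r3, r2, #1 -> r3=0x8b
body[2] mov  r2, r7 -> r2=0x02
body[3] xor  r6, r6, r0 -> r6=0xe7
epilogue: pop r2=0x6f, sp=0x8d
r0: caller-saved, written=False
r4: callee-saved, written=False
r6: caller-saved, written=True
r7: callee-saved, written=False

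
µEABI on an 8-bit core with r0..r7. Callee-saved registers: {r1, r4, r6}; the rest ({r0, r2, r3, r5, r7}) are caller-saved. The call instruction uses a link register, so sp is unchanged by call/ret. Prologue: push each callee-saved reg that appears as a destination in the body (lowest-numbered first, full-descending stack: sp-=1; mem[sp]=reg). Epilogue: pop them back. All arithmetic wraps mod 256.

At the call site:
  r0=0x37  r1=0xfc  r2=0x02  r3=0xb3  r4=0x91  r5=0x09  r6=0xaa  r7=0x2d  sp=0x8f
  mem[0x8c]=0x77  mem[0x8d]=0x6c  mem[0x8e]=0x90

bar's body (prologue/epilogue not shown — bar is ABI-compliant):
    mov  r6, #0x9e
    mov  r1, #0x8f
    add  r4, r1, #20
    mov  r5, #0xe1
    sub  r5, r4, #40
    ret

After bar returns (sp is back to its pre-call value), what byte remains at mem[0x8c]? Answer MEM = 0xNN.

prologue: push r1 → mem[0x8e]=0xfc, sp=0x8e
prologue: push r4 → mem[0x8d]=0x91, sp=0x8d
prologue: push r6 → mem[0x8c]=0xaa, sp=0x8c
body[0] mov  r6, #0x9e → r6=0x9e
body[1] mov  r1, #0x8f → r1=0x8f
body[2] add  r4, r1, #20 → r4=0xa3
body[3] mov  r5, #0xe1 → r5=0xe1
body[4] sub  r5, r4, #40 → r5=0x7b
epilogue: pop r6=0xaa, sp=0x8d
epilogue: pop r4=0x91, sp=0x8e
epilogue: pop r1=0xfc, sp=0x8f
prologue pushed ['r1', 'r4', 'r6'] at ['0x8e', '0x8d', '0x8c']

MEM = 0xaa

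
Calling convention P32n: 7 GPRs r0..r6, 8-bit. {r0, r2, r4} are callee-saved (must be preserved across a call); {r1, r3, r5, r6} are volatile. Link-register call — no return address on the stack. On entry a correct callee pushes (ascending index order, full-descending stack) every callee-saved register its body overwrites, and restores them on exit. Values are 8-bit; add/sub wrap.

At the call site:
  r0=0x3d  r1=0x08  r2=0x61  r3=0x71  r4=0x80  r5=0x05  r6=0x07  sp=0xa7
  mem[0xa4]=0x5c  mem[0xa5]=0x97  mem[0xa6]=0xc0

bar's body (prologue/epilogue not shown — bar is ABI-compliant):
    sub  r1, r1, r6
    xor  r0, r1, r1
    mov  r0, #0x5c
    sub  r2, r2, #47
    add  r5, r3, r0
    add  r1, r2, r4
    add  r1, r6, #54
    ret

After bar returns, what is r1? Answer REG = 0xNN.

prologue: push r0 → mem[0xa6]=0x3d, sp=0xa6
prologue: push r2 → mem[0xa5]=0x61, sp=0xa5
body[0] sub  r1, r1, r6 → r1=0x01
body[1] xor  r0, r1, r1 → r0=0x00
body[2] mov  r0, #0x5c → r0=0x5c
body[3] sub  r2, r2, #47 → r2=0x32
body[4] add  r5, r3, r0 → r5=0xcd
body[5] add  r1, r2, r4 → r1=0xb2
body[6] add  r1, r6, #54 → r1=0x3d
epilogue: pop r2=0x61, sp=0xa6
epilogue: pop r0=0x3d, sp=0xa7
r1 is caller-saved → body value

REG = 0x3d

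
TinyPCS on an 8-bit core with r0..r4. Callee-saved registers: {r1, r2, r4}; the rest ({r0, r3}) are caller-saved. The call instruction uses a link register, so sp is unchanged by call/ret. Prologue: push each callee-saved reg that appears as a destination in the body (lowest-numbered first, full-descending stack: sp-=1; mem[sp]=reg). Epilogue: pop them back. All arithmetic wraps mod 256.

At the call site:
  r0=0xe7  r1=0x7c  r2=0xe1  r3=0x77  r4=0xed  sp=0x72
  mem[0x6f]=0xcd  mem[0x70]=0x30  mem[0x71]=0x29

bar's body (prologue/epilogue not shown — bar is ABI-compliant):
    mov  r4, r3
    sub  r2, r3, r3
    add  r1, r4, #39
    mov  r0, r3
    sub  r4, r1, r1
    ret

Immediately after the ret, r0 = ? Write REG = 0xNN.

prologue: push r1 -> mem[0x71]=0x7c, sp=0x71
prologue: push r2 -> mem[0x70]=0xe1, sp=0x70
prologue: push r4 -> mem[0x6f]=0xed, sp=0x6f
body[0] mov  r4, r3 -> r4=0x77
body[1] sub  r2, r3, r3 -> r2=0x00
body[2] add  r1, r4, #39 -> r1=0x9e
body[3] mov  r0, r3 -> r0=0x77
body[4] sub  r4, r1, r1 -> r4=0x00
epilogue: pop r4=0xed, sp=0x70
epilogue: pop r2=0xe1, sp=0x71
epilogue: pop r1=0x7c, sp=0x72
r0 is caller-saved -> body value

REG = 0x77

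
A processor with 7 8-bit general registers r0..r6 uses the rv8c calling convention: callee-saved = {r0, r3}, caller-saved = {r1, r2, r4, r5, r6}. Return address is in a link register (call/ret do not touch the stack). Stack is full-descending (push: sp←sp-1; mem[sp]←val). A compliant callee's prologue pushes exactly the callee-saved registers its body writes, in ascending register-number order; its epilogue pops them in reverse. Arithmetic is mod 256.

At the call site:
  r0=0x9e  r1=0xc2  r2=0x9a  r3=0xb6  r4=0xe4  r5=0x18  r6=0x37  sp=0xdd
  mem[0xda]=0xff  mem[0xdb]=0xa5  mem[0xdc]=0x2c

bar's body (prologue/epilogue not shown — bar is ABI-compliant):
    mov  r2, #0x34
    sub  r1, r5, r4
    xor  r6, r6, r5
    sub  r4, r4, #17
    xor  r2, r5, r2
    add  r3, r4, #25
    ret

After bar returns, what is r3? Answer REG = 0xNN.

prologue: push r3 → mem[0xdc]=0xb6, sp=0xdc
body[0] mov  r2, #0x34 → r2=0x34
body[1] sub  r1, r5, r4 → r1=0x34
body[2] xor  r6, r6, r5 → r6=0x2f
body[3] sub  r4, r4, #17 → r4=0xd3
body[4] xor  r2, r5, r2 → r2=0x2c
body[5] add  r3, r4, #25 → r3=0xec
epilogue: pop r3=0xb6, sp=0xdd
r3 is callee-saved → restored

REG = 0xb6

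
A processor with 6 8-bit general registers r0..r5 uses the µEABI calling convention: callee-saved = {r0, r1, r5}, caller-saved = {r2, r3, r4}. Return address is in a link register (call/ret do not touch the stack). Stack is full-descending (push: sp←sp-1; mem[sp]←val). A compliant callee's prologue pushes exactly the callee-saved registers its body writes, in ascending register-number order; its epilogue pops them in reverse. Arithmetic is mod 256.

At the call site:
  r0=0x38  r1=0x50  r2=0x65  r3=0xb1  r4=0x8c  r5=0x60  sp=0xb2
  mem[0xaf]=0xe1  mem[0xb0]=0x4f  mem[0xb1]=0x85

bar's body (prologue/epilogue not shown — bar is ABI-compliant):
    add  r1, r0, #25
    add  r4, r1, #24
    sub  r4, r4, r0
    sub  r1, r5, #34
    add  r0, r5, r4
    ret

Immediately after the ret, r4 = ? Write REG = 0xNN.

prologue: push r0 → mem[0xb1]=0x38, sp=0xb1
prologue: push r1 → mem[0xb0]=0x50, sp=0xb0
body[0] add  r1, r0, #25 → r1=0x51
body[1] add  r4, r1, #24 → r4=0x69
body[2] sub  r4, r4, r0 → r4=0x31
body[3] sub  r1, r5, #34 → r1=0x3e
body[4] add  r0, r5, r4 → r0=0x91
epilogue: pop r1=0x50, sp=0xb1
epilogue: pop r0=0x38, sp=0xb2
r4 is caller-saved → body value

REG = 0x31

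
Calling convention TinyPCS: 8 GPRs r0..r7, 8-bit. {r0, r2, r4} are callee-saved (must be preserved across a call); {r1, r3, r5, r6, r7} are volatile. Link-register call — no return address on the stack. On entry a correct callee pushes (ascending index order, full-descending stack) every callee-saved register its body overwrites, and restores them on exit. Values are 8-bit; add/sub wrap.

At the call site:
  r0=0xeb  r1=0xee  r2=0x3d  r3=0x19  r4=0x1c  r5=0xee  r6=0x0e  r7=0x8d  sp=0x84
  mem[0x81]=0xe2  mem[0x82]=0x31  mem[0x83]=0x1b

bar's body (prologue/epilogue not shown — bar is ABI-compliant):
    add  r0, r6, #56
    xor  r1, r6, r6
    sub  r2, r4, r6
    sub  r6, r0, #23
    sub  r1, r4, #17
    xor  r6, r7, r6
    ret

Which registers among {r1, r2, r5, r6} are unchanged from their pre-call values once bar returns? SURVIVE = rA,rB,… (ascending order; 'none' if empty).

SURVIVE = r2,r5

prologue: push r0 -> mem[0x83]=0xeb, sp=0x83
prologue: push r2 -> mem[0x82]=0x3d, sp=0x82
body[0] add  r0, r6, #56 -> r0=0x46
body[1] xor  r1, r6, r6 -> r1=0x00
body[2] sub  r2, r4, r6 -> r2=0x0e
body[3] sub  r6, r0, #23 -> r6=0x2f
body[4] sub  r1, r4, #17 -> r1=0x0b
body[5] xor  r6, r7, r6 -> r6=0xa2
epilogue: pop r2=0x3d, sp=0x83
epilogue: pop r0=0xeb, sp=0x84
r1: caller-saved, written=True
r2: callee-saved, written=True
r5: caller-saved, written=False
r6: caller-saved, written=True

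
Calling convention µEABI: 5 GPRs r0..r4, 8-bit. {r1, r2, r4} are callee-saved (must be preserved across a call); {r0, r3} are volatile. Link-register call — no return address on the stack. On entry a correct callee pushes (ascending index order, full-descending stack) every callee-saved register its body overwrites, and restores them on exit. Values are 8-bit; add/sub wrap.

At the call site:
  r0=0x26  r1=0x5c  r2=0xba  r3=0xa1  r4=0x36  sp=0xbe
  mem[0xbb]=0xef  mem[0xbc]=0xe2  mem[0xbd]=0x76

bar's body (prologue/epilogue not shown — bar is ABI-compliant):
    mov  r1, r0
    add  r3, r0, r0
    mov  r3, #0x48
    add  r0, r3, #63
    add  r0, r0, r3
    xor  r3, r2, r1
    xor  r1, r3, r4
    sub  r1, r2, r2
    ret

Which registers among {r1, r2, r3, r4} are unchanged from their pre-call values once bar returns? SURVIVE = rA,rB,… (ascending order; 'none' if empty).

prologue: push r1 -> mem[0xbd]=0x5c, sp=0xbd
body[0] mov  r1, r0 -> r1=0x26
body[1] add  r3, r0, r0 -> r3=0x4c
body[2] mov  r3, #0x48 -> r3=0x48
body[3] add  r0, r3, #63 -> r0=0x87
body[4] add  r0, r0, r3 -> r0=0xcf
body[5] xor  r3, r2, r1 -> r3=0x9c
body[6] xor  r1, r3, r4 -> r1=0xaa
body[7] sub  r1, r2, r2 -> r1=0x00
epilogue: pop r1=0x5c, sp=0xbe
r1: callee-saved, written=True
r2: callee-saved, written=False
r3: caller-saved, written=True
r4: callee-saved, written=False

SURVIVE = r1,r2,r4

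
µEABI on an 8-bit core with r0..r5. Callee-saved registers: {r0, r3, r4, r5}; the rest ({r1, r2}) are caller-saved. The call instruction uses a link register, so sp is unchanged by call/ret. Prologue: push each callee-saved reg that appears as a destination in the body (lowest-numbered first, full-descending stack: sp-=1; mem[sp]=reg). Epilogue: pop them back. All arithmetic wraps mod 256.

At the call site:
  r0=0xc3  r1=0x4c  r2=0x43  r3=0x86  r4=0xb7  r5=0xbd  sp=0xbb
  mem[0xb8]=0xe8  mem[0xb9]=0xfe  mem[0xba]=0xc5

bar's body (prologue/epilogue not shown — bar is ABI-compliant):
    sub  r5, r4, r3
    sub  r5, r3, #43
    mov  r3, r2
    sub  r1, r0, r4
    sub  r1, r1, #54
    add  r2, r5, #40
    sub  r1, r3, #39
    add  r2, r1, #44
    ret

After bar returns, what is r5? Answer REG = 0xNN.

prologue: push r3 → mem[0xba]=0x86, sp=0xba
prologue: push r5 → mem[0xb9]=0xbd, sp=0xb9
body[0] sub  r5, r4, r3 → r5=0x31
body[1] sub  r5, r3, #43 → r5=0x5b
body[2] mov  r3, r2 → r3=0x43
body[3] sub  r1, r0, r4 → r1=0x0c
body[4] sub  r1, r1, #54 → r1=0xd6
body[5] add  r2, r5, #40 → r2=0x83
body[6] sub  r1, r3, #39 → r1=0x1c
body[7] add  r2, r1, #44 → r2=0x48
epilogue: pop r5=0xbd, sp=0xba
epilogue: pop r3=0x86, sp=0xbb
r5 is callee-saved → restored

REG = 0xbd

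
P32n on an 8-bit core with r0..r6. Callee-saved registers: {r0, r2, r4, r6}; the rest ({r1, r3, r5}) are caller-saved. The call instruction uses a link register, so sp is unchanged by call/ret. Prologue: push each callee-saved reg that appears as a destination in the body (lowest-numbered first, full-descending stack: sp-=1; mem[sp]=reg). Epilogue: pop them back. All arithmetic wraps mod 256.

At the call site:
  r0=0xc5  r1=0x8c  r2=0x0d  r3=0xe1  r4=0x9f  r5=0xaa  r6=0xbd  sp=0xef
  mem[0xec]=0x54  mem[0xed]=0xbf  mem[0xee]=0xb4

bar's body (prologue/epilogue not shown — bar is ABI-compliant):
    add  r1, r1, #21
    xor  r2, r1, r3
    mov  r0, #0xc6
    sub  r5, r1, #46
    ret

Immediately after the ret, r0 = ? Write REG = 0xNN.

prologue: push r0 -> mem[0xee]=0xc5, sp=0xee
prologue: push r2 -> mem[0xed]=0x0d, sp=0xed
body[0] add  r1, r1, #21 -> r1=0xa1
body[1] xor  r2, r1, r3 -> r2=0x40
body[2] mov  r0, #0xc6 -> r0=0xc6
body[3] sub  r5, r1, #46 -> r5=0x73
epilogue: pop r2=0x0d, sp=0xee
epilogue: pop r0=0xc5, sp=0xef
r0 is callee-saved -> restored

REG = 0xc5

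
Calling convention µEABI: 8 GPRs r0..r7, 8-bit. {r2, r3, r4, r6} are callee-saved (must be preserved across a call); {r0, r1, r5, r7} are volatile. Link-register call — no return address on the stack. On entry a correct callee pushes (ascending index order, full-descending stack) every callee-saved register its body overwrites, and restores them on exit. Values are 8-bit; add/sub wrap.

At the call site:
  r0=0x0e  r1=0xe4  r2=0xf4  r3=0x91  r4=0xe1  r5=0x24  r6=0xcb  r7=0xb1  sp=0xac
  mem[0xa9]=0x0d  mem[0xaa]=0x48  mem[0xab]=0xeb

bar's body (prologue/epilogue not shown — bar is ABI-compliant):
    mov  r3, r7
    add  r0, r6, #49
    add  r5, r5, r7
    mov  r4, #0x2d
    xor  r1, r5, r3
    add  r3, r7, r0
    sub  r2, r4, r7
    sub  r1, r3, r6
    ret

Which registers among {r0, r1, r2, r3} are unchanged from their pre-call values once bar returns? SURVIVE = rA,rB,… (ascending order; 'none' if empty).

SURVIVE = r2,r3

prologue: push r2 → mem[0xab]=0xf4, sp=0xab
prologue: push r3 → mem[0xaa]=0x91, sp=0xaa
prologue: push r4 → mem[0xa9]=0xe1, sp=0xa9
body[0] mov  r3, r7 → r3=0xb1
body[1] add  r0, r6, #49 → r0=0xfc
body[2] add  r5, r5, r7 → r5=0xd5
body[3] mov  r4, #0x2d → r4=0x2d
body[4] xor  r1, r5, r3 → r1=0x64
body[5] add  r3, r7, r0 → r3=0xad
body[6] sub  r2, r4, r7 → r2=0x7c
body[7] sub  r1, r3, r6 → r1=0xe2
epilogue: pop r4=0xe1, sp=0xaa
epilogue: pop r3=0x91, sp=0xab
epilogue: pop r2=0xf4, sp=0xac
r0: caller-saved, written=True
r1: caller-saved, written=True
r2: callee-saved, written=True
r3: callee-saved, written=True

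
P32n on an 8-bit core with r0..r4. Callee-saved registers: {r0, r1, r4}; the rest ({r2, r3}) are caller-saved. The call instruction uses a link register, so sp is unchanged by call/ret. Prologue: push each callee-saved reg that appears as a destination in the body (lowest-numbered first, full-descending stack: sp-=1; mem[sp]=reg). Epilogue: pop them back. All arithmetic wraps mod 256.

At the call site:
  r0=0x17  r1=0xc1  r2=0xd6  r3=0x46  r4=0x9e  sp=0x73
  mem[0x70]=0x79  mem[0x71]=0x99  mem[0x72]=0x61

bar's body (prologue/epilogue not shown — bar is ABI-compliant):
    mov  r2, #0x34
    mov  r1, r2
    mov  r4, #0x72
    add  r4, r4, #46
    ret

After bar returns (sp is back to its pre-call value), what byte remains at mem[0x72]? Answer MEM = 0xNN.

prologue: push r1 → mem[0x72]=0xc1, sp=0x72
prologue: push r4 → mem[0x71]=0x9e, sp=0x71
body[0] mov  r2, #0x34 → r2=0x34
body[1] mov  r1, r2 → r1=0x34
body[2] mov  r4, #0x72 → r4=0x72
body[3] add  r4, r4, #46 → r4=0xa0
epilogue: pop r4=0x9e, sp=0x72
epilogue: pop r1=0xc1, sp=0x73
prologue pushed ['r1', 'r4'] at ['0x72', '0x71']

MEM = 0xc1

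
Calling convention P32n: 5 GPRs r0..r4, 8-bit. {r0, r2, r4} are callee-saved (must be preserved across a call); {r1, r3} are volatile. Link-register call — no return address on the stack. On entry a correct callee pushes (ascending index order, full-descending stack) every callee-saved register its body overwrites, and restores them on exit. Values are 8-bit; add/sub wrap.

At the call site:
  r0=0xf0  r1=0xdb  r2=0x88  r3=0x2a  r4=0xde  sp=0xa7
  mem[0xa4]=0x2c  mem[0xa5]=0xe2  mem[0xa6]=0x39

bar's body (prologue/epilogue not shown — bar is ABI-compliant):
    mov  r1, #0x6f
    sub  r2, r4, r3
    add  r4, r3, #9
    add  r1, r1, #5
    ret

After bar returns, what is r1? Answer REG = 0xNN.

REG = 0x74

prologue: push r2 → mem[0xa6]=0x88, sp=0xa6
prologue: push r4 → mem[0xa5]=0xde, sp=0xa5
body[0] mov  r1, #0x6f → r1=0x6f
body[1] sub  r2, r4, r3 → r2=0xb4
body[2] add  r4, r3, #9 → r4=0x33
body[3] add  r1, r1, #5 → r1=0x74
epilogue: pop r4=0xde, sp=0xa6
epilogue: pop r2=0x88, sp=0xa7
r1 is caller-saved → body value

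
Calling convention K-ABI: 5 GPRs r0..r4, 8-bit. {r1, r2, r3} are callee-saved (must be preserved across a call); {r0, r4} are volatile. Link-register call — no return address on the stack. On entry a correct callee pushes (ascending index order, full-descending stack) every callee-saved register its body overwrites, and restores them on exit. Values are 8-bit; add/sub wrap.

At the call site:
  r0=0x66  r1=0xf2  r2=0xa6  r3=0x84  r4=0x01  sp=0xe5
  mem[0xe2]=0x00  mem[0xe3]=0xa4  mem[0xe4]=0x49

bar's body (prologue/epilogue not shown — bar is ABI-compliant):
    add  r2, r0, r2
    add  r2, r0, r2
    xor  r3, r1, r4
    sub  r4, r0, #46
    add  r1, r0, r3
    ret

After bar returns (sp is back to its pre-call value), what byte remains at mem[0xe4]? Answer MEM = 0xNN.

prologue: push r1 -> mem[0xe4]=0xf2, sp=0xe4
prologue: push r2 -> mem[0xe3]=0xa6, sp=0xe3
prologue: push r3 -> mem[0xe2]=0x84, sp=0xe2
body[0] add  r2, r0, r2 -> r2=0x0c
body[1] add  r2, r0, r2 -> r2=0x72
body[2] xor  r3, r1, r4 -> r3=0xf3
body[3] sub  r4, r0, #46 -> r4=0x38
body[4] add  r1, r0, r3 -> r1=0x59
epilogue: pop r3=0x84, sp=0xe3
epilogue: pop r2=0xa6, sp=0xe4
epilogue: pop r1=0xf2, sp=0xe5
prologue pushed ['r1', 'r2', 'r3'] at ['0xe4', '0xe3', '0xe2']

MEM = 0xf2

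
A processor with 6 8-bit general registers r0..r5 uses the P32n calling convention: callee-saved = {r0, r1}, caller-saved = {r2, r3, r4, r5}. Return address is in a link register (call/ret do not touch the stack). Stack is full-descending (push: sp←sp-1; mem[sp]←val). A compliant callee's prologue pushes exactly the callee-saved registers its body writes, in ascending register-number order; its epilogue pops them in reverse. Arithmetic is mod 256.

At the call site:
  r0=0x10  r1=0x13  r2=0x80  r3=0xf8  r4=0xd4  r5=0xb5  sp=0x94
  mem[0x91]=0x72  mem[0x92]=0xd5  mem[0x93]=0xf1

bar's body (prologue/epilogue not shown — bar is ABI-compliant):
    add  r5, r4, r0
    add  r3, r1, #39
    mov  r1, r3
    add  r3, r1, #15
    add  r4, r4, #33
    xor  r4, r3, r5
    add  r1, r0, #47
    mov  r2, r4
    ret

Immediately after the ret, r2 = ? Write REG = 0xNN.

REG = 0xad

prologue: push r1 -> mem[0x93]=0x13, sp=0x93
body[0] add  r5, r4, r0 -> r5=0xe4
body[1] add  r3, r1, #39 -> r3=0x3a
body[2] mov  r1, r3 -> r1=0x3a
body[3] add  r3, r1, #15 -> r3=0x49
body[4] add  r4, r4, #33 -> r4=0xf5
body[5] xor  r4, r3, r5 -> r4=0xad
body[6] add  r1, r0, #47 -> r1=0x3f
body[7] mov  r2, r4 -> r2=0xad
epilogue: pop r1=0x13, sp=0x94
r2 is caller-saved -> body value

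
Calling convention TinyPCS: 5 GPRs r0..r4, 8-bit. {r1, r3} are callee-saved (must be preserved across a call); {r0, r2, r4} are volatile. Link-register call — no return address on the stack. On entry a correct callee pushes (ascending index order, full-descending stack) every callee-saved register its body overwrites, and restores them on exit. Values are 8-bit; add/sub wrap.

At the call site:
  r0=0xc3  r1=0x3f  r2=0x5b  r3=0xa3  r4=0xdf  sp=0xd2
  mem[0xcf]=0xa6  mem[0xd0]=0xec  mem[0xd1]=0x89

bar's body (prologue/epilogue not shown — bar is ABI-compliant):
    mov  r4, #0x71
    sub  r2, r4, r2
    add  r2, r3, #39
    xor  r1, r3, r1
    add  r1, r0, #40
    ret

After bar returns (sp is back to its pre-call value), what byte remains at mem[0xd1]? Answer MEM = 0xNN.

MEM = 0x3f

prologue: push r1 -> mem[0xd1]=0x3f, sp=0xd1
body[0] mov  r4, #0x71 -> r4=0x71
body[1] sub  r2, r4, r2 -> r2=0x16
body[2] add  r2, r3, #39 -> r2=0xca
body[3] xor  r1, r3, r1 -> r1=0x9c
body[4] add  r1, r0, #40 -> r1=0xeb
epilogue: pop r1=0x3f, sp=0xd2
prologue pushed ['r1'] at ['0xd1']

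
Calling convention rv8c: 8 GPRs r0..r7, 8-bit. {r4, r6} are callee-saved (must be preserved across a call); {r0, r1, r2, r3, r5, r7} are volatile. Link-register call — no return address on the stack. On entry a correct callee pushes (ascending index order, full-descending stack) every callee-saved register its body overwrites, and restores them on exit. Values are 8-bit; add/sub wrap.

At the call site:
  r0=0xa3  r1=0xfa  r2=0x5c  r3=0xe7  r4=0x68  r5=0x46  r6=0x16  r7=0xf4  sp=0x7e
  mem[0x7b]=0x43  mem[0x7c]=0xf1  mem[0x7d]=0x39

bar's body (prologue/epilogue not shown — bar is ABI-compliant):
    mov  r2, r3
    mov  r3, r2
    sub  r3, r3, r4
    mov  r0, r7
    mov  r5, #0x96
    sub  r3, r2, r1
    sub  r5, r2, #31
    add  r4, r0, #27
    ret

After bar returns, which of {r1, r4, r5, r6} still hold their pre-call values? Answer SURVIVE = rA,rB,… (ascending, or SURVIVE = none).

SURVIVE = r1,r4,r6

prologue: push r4 → mem[0x7d]=0x68, sp=0x7d
body[0] mov  r2, r3 → r2=0xe7
body[1] mov  r3, r2 → r3=0xe7
body[2] sub  r3, r3, r4 → r3=0x7f
body[3] mov  r0, r7 → r0=0xf4
body[4] mov  r5, #0x96 → r5=0x96
body[5] sub  r3, r2, r1 → r3=0xed
body[6] sub  r5, r2, #31 → r5=0xc8
body[7] add  r4, r0, #27 → r4=0x0f
epilogue: pop r4=0x68, sp=0x7e
r1: caller-saved, written=False
r4: callee-saved, written=True
r5: caller-saved, written=True
r6: callee-saved, written=False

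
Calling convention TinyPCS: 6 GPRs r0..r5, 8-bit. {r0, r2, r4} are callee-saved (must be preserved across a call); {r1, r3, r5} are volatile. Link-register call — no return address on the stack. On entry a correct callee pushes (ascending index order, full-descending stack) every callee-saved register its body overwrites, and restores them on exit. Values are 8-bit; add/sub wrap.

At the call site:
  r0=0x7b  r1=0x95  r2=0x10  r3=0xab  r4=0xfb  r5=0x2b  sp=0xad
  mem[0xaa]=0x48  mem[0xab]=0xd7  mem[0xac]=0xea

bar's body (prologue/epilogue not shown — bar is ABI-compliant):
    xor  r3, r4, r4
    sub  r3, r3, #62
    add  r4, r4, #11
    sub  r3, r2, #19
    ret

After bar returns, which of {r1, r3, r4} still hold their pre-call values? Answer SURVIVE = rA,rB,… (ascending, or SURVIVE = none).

prologue: push r4 → mem[0xac]=0xfb, sp=0xac
body[0] xor  r3, r4, r4 → r3=0x00
body[1] sub  r3, r3, #62 → r3=0xc2
body[2] add  r4, r4, #11 → r4=0x06
body[3] sub  r3, r2, #19 → r3=0xfd
epilogue: pop r4=0xfb, sp=0xad
r1: caller-saved, written=False
r3: caller-saved, written=True
r4: callee-saved, written=True

SURVIVE = r1,r4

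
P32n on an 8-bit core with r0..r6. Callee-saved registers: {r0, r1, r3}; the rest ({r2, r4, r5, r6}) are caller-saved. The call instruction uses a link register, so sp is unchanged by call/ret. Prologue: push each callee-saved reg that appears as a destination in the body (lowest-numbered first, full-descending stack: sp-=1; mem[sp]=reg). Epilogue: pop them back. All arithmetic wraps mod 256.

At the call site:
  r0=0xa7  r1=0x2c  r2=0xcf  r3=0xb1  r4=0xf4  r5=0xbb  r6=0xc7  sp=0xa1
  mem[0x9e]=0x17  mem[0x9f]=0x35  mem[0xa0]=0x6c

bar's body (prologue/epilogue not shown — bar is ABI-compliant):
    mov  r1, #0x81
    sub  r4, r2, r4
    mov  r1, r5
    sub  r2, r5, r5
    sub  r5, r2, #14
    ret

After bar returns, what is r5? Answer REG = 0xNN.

prologue: push r1 -> mem[0xa0]=0x2c, sp=0xa0
body[0] mov  r1, #0x81 -> r1=0x81
body[1] sub  r4, r2, r4 -> r4=0xdb
body[2] mov  r1, r5 -> r1=0xbb
body[3] sub  r2, r5, r5 -> r2=0x00
body[4] sub  r5, r2, #14 -> r5=0xf2
epilogue: pop r1=0x2c, sp=0xa1
r5 is caller-saved -> body value

REG = 0xf2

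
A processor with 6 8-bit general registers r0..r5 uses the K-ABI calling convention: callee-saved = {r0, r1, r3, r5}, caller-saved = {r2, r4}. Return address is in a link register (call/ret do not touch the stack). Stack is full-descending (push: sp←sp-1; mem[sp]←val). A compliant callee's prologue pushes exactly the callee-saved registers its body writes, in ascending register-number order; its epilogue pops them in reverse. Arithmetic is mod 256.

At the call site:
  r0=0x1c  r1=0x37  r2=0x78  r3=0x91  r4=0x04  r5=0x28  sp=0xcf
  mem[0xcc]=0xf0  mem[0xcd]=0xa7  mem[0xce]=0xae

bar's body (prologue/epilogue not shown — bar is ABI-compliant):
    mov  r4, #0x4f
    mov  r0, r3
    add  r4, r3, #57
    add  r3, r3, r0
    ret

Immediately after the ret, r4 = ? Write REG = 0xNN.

prologue: push r0 → mem[0xce]=0x1c, sp=0xce
prologue: push r3 → mem[0xcd]=0x91, sp=0xcd
body[0] mov  r4, #0x4f → r4=0x4f
body[1] mov  r0, r3 → r0=0x91
body[2] add  r4, r3, #57 → r4=0xca
body[3] add  r3, r3, r0 → r3=0x22
epilogue: pop r3=0x91, sp=0xce
epilogue: pop r0=0x1c, sp=0xcf
r4 is caller-saved → body value

REG = 0xca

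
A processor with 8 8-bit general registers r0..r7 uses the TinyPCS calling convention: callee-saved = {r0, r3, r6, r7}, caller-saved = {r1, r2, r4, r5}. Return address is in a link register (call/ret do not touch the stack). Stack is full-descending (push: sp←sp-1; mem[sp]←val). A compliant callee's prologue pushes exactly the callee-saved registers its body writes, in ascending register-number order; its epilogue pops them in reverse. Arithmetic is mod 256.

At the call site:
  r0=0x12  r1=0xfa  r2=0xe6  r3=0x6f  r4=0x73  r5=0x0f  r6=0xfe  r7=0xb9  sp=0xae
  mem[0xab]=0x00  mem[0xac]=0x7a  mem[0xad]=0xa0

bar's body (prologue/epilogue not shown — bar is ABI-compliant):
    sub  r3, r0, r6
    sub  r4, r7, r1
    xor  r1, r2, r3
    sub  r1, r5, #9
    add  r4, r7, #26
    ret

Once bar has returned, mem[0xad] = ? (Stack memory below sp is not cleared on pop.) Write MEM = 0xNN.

prologue: push r3 → mem[0xad]=0x6f, sp=0xad
body[0] sub  r3, r0, r6 → r3=0x14
body[1] sub  r4, r7, r1 → r4=0xbf
body[2] xor  r1, r2, r3 → r1=0xf2
body[3] sub  r1, r5, #9 → r1=0x06
body[4] add  r4, r7, #26 → r4=0xd3
epilogue: pop r3=0x6f, sp=0xae
prologue pushed ['r3'] at ['0xad']

MEM = 0x6f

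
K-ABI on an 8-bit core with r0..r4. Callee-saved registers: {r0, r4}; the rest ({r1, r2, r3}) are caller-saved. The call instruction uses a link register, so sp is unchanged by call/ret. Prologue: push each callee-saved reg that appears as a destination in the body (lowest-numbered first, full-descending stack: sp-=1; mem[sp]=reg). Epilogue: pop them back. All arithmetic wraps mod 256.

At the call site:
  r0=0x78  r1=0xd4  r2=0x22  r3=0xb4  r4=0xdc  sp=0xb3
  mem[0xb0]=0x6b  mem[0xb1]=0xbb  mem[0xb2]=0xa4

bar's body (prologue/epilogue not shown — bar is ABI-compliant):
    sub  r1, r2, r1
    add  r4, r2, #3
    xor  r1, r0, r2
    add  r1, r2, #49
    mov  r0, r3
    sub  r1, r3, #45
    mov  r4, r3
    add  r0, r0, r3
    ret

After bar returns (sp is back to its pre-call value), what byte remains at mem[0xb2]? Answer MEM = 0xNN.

prologue: push r0 -> mem[0xb2]=0x78, sp=0xb2
prologue: push r4 -> mem[0xb1]=0xdc, sp=0xb1
body[0] sub  r1, r2, r1 -> r1=0x4e
body[1] add  r4, r2, #3 -> r4=0x25
body[2] xor  r1, r0, r2 -> r1=0x5a
body[3] add  r1, r2, #49 -> r1=0x53
body[4] mov  r0, r3 -> r0=0xb4
body[5] sub  r1, r3, #45 -> r1=0x87
body[6] mov  r4, r3 -> r4=0xb4
body[7] add  r0, r0, r3 -> r0=0x68
epilogue: pop r4=0xdc, sp=0xb2
epilogue: pop r0=0x78, sp=0xb3
prologue pushed ['r0', 'r4'] at ['0xb2', '0xb1']

MEM = 0x78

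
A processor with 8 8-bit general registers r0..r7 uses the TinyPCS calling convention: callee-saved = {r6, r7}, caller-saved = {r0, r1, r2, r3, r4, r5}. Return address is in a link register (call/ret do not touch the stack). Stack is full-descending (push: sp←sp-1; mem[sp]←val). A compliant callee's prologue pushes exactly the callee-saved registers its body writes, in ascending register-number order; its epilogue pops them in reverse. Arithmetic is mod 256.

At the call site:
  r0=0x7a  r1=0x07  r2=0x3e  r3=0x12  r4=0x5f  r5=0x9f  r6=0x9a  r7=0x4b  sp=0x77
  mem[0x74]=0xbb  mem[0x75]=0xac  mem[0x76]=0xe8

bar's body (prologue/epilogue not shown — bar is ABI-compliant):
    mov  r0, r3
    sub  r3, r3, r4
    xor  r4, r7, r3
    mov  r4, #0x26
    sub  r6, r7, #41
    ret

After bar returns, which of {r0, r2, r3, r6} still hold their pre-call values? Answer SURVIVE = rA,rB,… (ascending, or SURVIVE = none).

prologue: push r6 → mem[0x76]=0x9a, sp=0x76
body[0] mov  r0, r3 → r0=0x12
body[1] sub  r3, r3, r4 → r3=0xb3
body[2] xor  r4, r7, r3 → r4=0xf8
body[3] mov  r4, #0x26 → r4=0x26
body[4] sub  r6, r7, #41 → r6=0x22
epilogue: pop r6=0x9a, sp=0x77
r0: caller-saved, written=True
r2: caller-saved, written=False
r3: caller-saved, written=True
r6: callee-saved, written=True

SURVIVE = r2,r6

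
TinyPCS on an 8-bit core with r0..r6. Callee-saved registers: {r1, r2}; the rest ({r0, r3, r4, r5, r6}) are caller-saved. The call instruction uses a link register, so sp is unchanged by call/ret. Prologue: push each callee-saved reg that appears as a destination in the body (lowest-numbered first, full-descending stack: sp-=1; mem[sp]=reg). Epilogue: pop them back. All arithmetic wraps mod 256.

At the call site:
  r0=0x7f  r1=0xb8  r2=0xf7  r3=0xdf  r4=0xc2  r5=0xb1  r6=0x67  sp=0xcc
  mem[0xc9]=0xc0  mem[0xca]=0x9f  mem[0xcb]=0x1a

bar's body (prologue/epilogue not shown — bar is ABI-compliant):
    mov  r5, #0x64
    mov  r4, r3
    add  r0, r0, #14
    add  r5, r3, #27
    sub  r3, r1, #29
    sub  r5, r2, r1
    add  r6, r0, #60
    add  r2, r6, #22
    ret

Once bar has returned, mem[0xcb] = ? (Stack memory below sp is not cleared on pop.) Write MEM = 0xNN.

prologue: push r2 → mem[0xcb]=0xf7, sp=0xcb
body[0] mov  r5, #0x64 → r5=0x64
body[1] mov  r4, r3 → r4=0xdf
body[2] add  r0, r0, #14 → r0=0x8d
body[3] add  r5, r3, #27 → r5=0xfa
body[4] sub  r3, r1, #29 → r3=0x9b
body[5] sub  r5, r2, r1 → r5=0x3f
body[6] add  r6, r0, #60 → r6=0xc9
body[7] add  r2, r6, #22 → r2=0xdf
epilogue: pop r2=0xf7, sp=0xcc
prologue pushed ['r2'] at ['0xcb']

MEM = 0xf7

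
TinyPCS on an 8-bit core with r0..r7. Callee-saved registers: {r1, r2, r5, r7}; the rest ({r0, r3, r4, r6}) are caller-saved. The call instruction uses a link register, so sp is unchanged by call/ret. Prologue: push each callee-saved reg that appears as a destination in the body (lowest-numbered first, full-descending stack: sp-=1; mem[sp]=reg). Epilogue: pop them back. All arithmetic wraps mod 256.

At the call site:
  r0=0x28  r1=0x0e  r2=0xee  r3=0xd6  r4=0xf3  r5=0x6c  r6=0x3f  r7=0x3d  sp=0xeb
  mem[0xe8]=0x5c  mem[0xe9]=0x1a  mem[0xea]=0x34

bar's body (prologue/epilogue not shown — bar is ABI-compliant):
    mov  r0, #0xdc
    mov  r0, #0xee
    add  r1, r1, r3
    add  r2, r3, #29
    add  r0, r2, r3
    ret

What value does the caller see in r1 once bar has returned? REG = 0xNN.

REG = 0x0e

prologue: push r1 -> mem[0xea]=0x0e, sp=0xea
prologue: push r2 -> mem[0xe9]=0xee, sp=0xe9
body[0] mov  r0, #0xdc -> r0=0xdc
body[1] mov  r0, #0xee -> r0=0xee
body[2] add  r1, r1, r3 -> r1=0xe4
body[3] add  r2, r3, #29 -> r2=0xf3
body[4] add  r0, r2, r3 -> r0=0xc9
epilogue: pop r2=0xee, sp=0xea
epilogue: pop r1=0x0e, sp=0xeb
r1 is callee-saved -> restored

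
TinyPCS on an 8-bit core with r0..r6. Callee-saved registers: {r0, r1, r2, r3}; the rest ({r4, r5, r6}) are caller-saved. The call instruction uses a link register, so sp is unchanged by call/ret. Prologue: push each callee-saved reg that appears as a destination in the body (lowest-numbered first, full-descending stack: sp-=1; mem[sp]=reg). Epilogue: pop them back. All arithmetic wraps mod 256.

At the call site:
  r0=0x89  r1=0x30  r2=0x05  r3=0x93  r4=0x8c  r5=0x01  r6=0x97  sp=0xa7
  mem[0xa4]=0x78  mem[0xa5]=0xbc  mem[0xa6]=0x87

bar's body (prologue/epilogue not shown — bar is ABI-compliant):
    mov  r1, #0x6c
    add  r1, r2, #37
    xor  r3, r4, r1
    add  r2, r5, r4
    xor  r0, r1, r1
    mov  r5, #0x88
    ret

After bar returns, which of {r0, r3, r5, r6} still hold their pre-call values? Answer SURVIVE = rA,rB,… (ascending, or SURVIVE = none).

SURVIVE = r0,r3,r6

prologue: push r0 -> mem[0xa6]=0x89, sp=0xa6
prologue: push r1 -> mem[0xa5]=0x30, sp=0xa5
prologue: push r2 -> mem[0xa4]=0x05, sp=0xa4
prologue: push r3 -> mem[0xa3]=0x93, sp=0xa3
body[0] mov  r1, #0x6c -> r1=0x6c
body[1] add  r1, r2, #37 -> r1=0x2a
body[2] xor  r3, r4, r1 -> r3=0xa6
body[3] add  r2, r5, r4 -> r2=0x8d
body[4] xor  r0, r1, r1 -> r0=0x00
body[5] mov  r5, #0x88 -> r5=0x88
epilogue: pop r3=0x93, sp=0xa4
epilogue: pop r2=0x05, sp=0xa5
epilogue: pop r1=0x30, sp=0xa6
epilogue: pop r0=0x89, sp=0xa7
r0: callee-saved, written=True
r3: callee-saved, written=True
r5: caller-saved, written=True
r6: caller-saved, written=False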